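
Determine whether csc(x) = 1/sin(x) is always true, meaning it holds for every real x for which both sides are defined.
Claim: csc(x) = 1/sin(x).
Reasoning: csc(x) is by definition the reciprocal of sin(x), wherever sin(x) ≠ 0.
So the two sides agree for every real x for which both sides are defined.

Conclusion: Yes, this is an identity.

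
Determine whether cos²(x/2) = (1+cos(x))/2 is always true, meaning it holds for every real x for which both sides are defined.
Yes, this is an identity.

Claim: cos²(x/2) = (1+cos(x))/2.
Reasoning: Use cos(2θ) = 2cos²θ - 1 with θ = x/2: cos(x) = 2cos²(x/2) - 1. Solving for cos²(x/2) gives (1 + cos(x))/2.
So the two sides agree for every real x for which both sides are defined.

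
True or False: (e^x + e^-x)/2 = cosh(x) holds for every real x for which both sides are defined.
Claim: (e^x + e^-x)/2 = cosh(x).
Reasoning: This is exactly the definition of the hyperbolic cosine: cosh(x) := (e^x + e^-x)/2.
So the two sides agree for every real x for which both sides are defined.

Conclusion: True.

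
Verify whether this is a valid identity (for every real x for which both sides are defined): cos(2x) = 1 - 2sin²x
Claim: cos(2x) = 1 - 2sin²x.
Reasoning: cos(2x) = cos²x - sin²x. Replace cos²x by 1 - sin²x: (1 - sin²x) - sin²x = 1 - 2sin²x.
So the two sides agree for every real x for which both sides are defined.

Conclusion: Yes, this is an identity.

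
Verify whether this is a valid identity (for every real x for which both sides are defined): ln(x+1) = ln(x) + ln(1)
Claim: ln(x+1) = ln(x) + ln(1).
Test a specific point where both sides are defined: x = 2.
LHS = ln(x+1) ≈ 1.0986
RHS = ln(x) + ln(1) ≈ 0.6931
Since 1.0986 ≠ 0.6931, the equation fails at this point, so it cannot hold for every real x for which both sides are defined.
ln(1) = 0, so the right side is just ln(x), which differs from ln(x+1).

Conclusion: No, this is NOT an identity.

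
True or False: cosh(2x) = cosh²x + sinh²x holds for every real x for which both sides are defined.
True.

Claim: cosh(2x) = cosh²x + sinh²x.
Reasoning: cosh²x = (e^(2x) + 2 + e^(-2x))/4 and sinh²x = (e^(2x) - 2 + e^(-2x))/4. Adding gives (2e^(2x) + 2e^(-2x))/4 = (e^(2x) + e^(-2x))/2 = cosh(2x).
So the two sides agree for every real x for which both sides are defined.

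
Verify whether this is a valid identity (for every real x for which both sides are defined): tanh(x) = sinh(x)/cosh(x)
Claim: tanh(x) = sinh(x)/cosh(x).
Reasoning: tanh(x) is defined as sinh(x)/cosh(x) = (e^x - e^-x)/(e^x + e^-x); cosh(x) ≥ 1 is never zero, so this holds for every real x.
So the two sides agree for every real x for which both sides are defined.

Conclusion: Yes, this is an identity.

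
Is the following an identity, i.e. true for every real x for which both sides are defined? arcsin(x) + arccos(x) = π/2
Yes, this is an identity.

Claim: arcsin(x) + arccos(x) = π/2.
Reasoning: Both sides are defined for -1 ≤ x ≤ 1. Let θ = arcsin(x), so sin θ = x and θ ∈ [-π/2, π/2]. Then cos(π/2 - θ) = sin θ = x and π/2 - θ ∈ [0, π], which is exactly the range of arccos, so arccos(x) = π/2 - θ. Adding: arcsin(x) + arccos(x) = θ + (π/2 - θ) = π/2.
So the two sides agree for every real x for which both sides are defined.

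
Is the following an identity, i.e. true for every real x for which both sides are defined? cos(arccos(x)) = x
Yes, this is an identity.

Claim: cos(arccos(x)) = x.
Reasoning: For -1 ≤ x ≤ 1 (where arccos is defined), arccos(x) is by definition an angle whose cosine equals x. Taking the cosine of that angle returns x. (Note the other order, arccos(cos x) = x, is NOT an identity.)
So the two sides agree for every real x for which both sides are defined.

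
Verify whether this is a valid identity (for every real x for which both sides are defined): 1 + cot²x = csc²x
Yes, this is an identity.

Claim: 1 + cot²x = csc²x.
Reasoning: Start from sin²x + cos²x = 1 and divide every term by sin²x (allowed wherever cot x and csc x are defined): 1 + cot²x = 1/sin²x = csc²x.
So the two sides agree for every real x for which both sides are defined.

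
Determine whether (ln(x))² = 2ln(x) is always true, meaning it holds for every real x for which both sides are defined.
No, this is NOT an identity.

Claim: (ln(x))² = 2ln(x).
Test a specific point where both sides are defined: x = 2.
LHS = (ln(x))² ≈ 0.4805
RHS = 2ln(x) ≈ 1.3863
Since 0.4805 ≠ 1.3863, the equation fails at this point, so it cannot hold for every real x for which both sides are defined.
2ln(x) equals ln(x²), which is not the same as (ln x)².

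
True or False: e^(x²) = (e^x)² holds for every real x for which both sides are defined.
Claim: e^(x²) = (e^x)².
Test a specific point where both sides are defined: x = 3/2.
LHS = e^(x²) ≈ 9.4877
RHS = (e^x)² ≈ 20.0855
Since 9.4877 ≠ 20.0855, the equation fails at this point, so it cannot hold for every real x for which both sides are defined.
(e^x)² = e^(2x), and 2x ≠ x² in general.

Conclusion: False.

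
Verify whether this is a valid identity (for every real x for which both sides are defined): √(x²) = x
No, this is NOT an identity.

Claim: √(x²) = x.
Test a specific point where both sides are defined: x = -1.
LHS = √(x²) ≈ 1.0000
RHS = x ≈ -1.0000
Since 1.0000 ≠ -1.0000, the equation fails at this point, so it cannot hold for every real x for which both sides are defined.
√(x²) = |x|, which differs from x whenever x < 0 (both sides are defined for every real x).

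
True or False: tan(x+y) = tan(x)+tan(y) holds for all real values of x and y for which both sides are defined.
False.

Claim: tan(x+y) = tan(x)+tan(y).
Test a specific point where both sides are defined: x = -π/6, y = -π/4.
LHS = tan(x+y) ≈ -3.7321
RHS = tan(x)+tan(y) ≈ -1.5774
Since -3.7321 ≠ -1.5774, the equation fails at this point, so it cannot hold for all real values of x and y for which both sides are defined.
The correct formula is tan(x+y) = (tan(x) + tan(y))/(1 - tan(x)tan(y)).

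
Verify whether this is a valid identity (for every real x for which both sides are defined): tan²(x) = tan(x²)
No, this is NOT an identity.

Claim: tan²(x) = tan(x²).
Test a specific point where both sides are defined: x = -π/6.
LHS = tan²(x) ≈ 0.3333
RHS = tan(x²) ≈ 0.2812
Since 0.3333 ≠ 0.2812, the equation fails at this point, so it cannot hold for every real x for which both sides are defined.
tan²(x) means (tan x)², squaring the output; tan(x²) squares the input. These are different functions.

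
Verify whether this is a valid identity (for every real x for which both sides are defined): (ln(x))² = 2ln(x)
Claim: (ln(x))² = 2ln(x).
Test a specific point where both sides are defined: x = 3/2.
LHS = (ln(x))² ≈ 0.1644
RHS = 2ln(x) ≈ 0.8109
Since 0.1644 ≠ 0.8109, the equation fails at this point, so it cannot hold for every real x for which both sides are defined.
2ln(x) equals ln(x²), which is not the same as (ln x)².

Conclusion: No, this is NOT an identity.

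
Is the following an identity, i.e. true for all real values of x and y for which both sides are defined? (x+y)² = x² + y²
Claim: (x+y)² = x² + y².
Test a specific point where both sides are defined: x = 2, y = -3.
LHS = (x+y)² ≈ 1.0000
RHS = x² + y² ≈ 13.0000
Since 1.0000 ≠ 13.0000, the equation fails at this point, so it cannot hold for all real values of x and y for which both sides are defined.
The correct expansion is (x+y)² = x² + 2xy + y²; the cross term 2xy is missing.

Conclusion: No, this is NOT an identity.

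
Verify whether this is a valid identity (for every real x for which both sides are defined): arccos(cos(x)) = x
No, this is NOT an identity.

Claim: arccos(cos(x)) = x.
Test a specific point where both sides are defined: x = -π/3.
LHS = arccos(cos(x)) ≈ 1.0472
RHS = x ≈ -1.0472
Since 1.0472 ≠ -1.0472, the equation fails at this point, so it cannot hold for every real x for which both sides are defined.
arccos only returns values in [0, π], so arccos(cos(x)) = x holds only for x in that interval, not for all real x.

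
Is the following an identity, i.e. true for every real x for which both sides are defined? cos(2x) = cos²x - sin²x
Yes, this is an identity.

Claim: cos(2x) = cos²x - sin²x.
Reasoning: Put y = x in the addition formula cos(x+y) = cos(x)cos(y) - sin(x)sin(y): cos(2x) = cos²x - sin²x.
So the two sides agree for every real x for which both sides are defined.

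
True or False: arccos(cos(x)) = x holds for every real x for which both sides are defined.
False.

Claim: arccos(cos(x)) = x.
Test a specific point where both sides are defined: x = -π/3.
LHS = arccos(cos(x)) ≈ 1.0472
RHS = x ≈ -1.0472
Since 1.0472 ≠ -1.0472, the equation fails at this point, so it cannot hold for every real x for which both sides are defined.
arccos only returns values in [0, π], so arccos(cos(x)) = x holds only for x in that interval, not for all real x.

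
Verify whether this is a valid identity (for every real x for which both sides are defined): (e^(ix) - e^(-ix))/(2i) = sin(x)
Yes, this is an identity.

Claim: (e^(ix) - e^(-ix))/(2i) = sin(x).
Reasoning: By Euler's formula e^(ix) = cos(x) + i·sin(x) and e^(-ix) = cos(x) - i·sin(x). Subtracting cancels the cosine terms: e^(ix) - e^(-ix) = 2i·sin(x); divide by 2i.
So the two sides agree for every real x for which both sides are defined.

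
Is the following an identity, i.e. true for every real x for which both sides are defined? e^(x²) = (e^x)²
Claim: e^(x²) = (e^x)².
Test a specific point where both sides are defined: x = -3.
LHS = e^(x²) ≈ 8103.0839
RHS = (e^x)² ≈ 0.0025
Since 8103.0839 ≠ 0.0025, the equation fails at this point, so it cannot hold for every real x for which both sides are defined.
(e^x)² = e^(2x), and 2x ≠ x² in general.

Conclusion: No, this is NOT an identity.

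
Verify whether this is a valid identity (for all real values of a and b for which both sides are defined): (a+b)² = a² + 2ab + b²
Claim: (a+b)² = a² + 2ab + b².
Reasoning: Expand: (a+b)² = (a+b)(a+b) = a·a + a·b + b·a + b·b = a² + 2ab + b².
So the two sides agree for all real values of a and b for which both sides are defined.

Conclusion: Yes, this is an identity.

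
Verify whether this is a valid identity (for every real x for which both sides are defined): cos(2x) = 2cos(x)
Claim: cos(2x) = 2cos(x).
Test a specific point where both sides are defined: x = 3π/4.
LHS = cos(2x) ≈ 0.0000
RHS = 2cos(x) ≈ -1.4142
Since 0.0000 ≠ -1.4142, the equation fails at this point, so it cannot hold for every real x for which both sides are defined.
The correct double-angle formula is cos(2x) = cos²x - sin²x.

Conclusion: No, this is NOT an identity.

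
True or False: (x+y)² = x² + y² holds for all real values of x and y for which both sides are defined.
Claim: (x+y)² = x² + y².
Test a specific point where both sides are defined: x = 3/2, y = 5.
LHS = (x+y)² ≈ 42.2500
RHS = x² + y² ≈ 27.2500
Since 42.2500 ≠ 27.2500, the equation fails at this point, so it cannot hold for all real values of x and y for which both sides are defined.
The correct expansion is (x+y)² = x² + 2xy + y²; the cross term 2xy is missing.

Conclusion: False.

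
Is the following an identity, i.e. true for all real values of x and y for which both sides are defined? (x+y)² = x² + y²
Claim: (x+y)² = x² + y².
Test a specific point where both sides are defined: x = 2, y = -1.
LHS = (x+y)² ≈ 1.0000
RHS = x² + y² ≈ 5.0000
Since 1.0000 ≠ 5.0000, the equation fails at this point, so it cannot hold for all real values of x and y for which both sides are defined.
The correct expansion is (x+y)² = x² + 2xy + y²; the cross term 2xy is missing.

Conclusion: No, this is NOT an identity.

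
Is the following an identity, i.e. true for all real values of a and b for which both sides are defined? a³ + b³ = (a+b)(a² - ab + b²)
Claim: a³ + b³ = (a+b)(a² - ab + b²).
Reasoning: Expand the right side: (a+b)(a² - ab + b²) = a³ - a²b + ab² + a²b - ab² + b³ = a³ + b³ (the middle terms cancel in pairs).
So the two sides agree for all real values of a and b for which both sides are defined.

Conclusion: Yes, this is an identity.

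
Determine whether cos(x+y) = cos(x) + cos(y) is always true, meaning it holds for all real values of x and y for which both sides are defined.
Claim: cos(x+y) = cos(x) + cos(y).
Test a specific point where both sides are defined: x = π/3, y = π/3.
LHS = cos(x+y) ≈ -0.5000
RHS = cos(x) + cos(y) ≈ 1.0000
Since -0.5000 ≠ 1.0000, the equation fails at this point, so it cannot hold for all real values of x and y for which both sides are defined.
The correct expansion is cos(x+y) = cos(x)cos(y) - sin(x)sin(y); cosine is not additive.

Conclusion: No, this is NOT an identity.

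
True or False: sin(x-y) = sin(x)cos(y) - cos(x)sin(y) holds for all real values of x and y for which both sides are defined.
Claim: sin(x-y) = sin(x)cos(y) - cos(x)sin(y).
Reasoning: Replace y by -y in sin(x+y) = sin(x)cos(y) + cos(x)sin(y) and use cos(-y) = cos(y), sin(-y) = -sin(y): sin(x-y) = sin(x)cos(y) - cos(x)sin(y).
So the two sides agree for all real values of x and y for which both sides are defined.

Conclusion: True.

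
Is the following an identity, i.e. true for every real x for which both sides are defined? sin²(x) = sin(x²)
No, this is NOT an identity.

Claim: sin²(x) = sin(x²).
Test a specific point where both sides are defined: x = π.
LHS = sin²(x) ≈ 0.0000
RHS = sin(x²) ≈ -0.4303
Since 0.0000 ≠ -0.4303, the equation fails at this point, so it cannot hold for every real x for which both sides are defined.
sin²(x) means (sin x)², squaring the output; sin(x²) squares the input. These are different functions.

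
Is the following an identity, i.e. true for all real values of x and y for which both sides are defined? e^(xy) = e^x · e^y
Claim: e^(xy) = e^x · e^y.
Test a specific point where both sides are defined: x = -3, y = 1.
LHS = e^(xy) ≈ 0.0498
RHS = e^x · e^y ≈ 0.1353
Since 0.0498 ≠ 0.1353, the equation fails at this point, so it cannot hold for all real values of x and y for which both sides are defined.
e^x · e^y = e^(x+y), not e^(xy).

Conclusion: No, this is NOT an identity.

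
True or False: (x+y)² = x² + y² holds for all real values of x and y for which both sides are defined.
False.

Claim: (x+y)² = x² + y².
Test a specific point where both sides are defined: x = -3, y = 3.
LHS = (x+y)² ≈ 0.0000
RHS = x² + y² ≈ 18.0000
Since 0.0000 ≠ 18.0000, the equation fails at this point, so it cannot hold for all real values of x and y for which both sides are defined.
The correct expansion is (x+y)² = x² + 2xy + y²; the cross term 2xy is missing.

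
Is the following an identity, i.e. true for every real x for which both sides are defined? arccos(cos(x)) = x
No, this is NOT an identity.

Claim: arccos(cos(x)) = x.
Test a specific point where both sides are defined: x = -π/6.
LHS = arccos(cos(x)) ≈ 0.5236
RHS = x ≈ -0.5236
Since 0.5236 ≠ -0.5236, the equation fails at this point, so it cannot hold for every real x for which both sides are defined.
arccos only returns values in [0, π], so arccos(cos(x)) = x holds only for x in that interval, not for all real x.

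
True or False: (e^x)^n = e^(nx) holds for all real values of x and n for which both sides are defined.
True.

Claim: (e^x)^n = e^(nx).
Reasoning: e^x is a positive real number, and for a positive base B and real exponent n, B^n = e^(n·ln B). With B = e^x, ln B = x, so (e^x)^n = e^(n·x).
So the two sides agree for all real values of x and n for which both sides are defined.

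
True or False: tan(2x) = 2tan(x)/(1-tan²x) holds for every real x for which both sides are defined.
True.

Claim: tan(2x) = 2tan(x)/(1-tan²x).
Reasoning: tan(2x) = sin(2x)/cos(2x) = 2sin(x)cos(x) / (cos²x - sin²x). Divide numerator and denominator by cos²x: 2tan(x) / (1 - tan²x).
So the two sides agree for every real x for which both sides are defined.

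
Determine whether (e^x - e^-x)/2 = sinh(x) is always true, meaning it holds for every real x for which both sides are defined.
Yes, this is an identity.

Claim: (e^x - e^-x)/2 = sinh(x).
Reasoning: This is exactly the definition of the hyperbolic sine: sinh(x) := (e^x - e^-x)/2.
So the two sides agree for every real x for which both sides are defined.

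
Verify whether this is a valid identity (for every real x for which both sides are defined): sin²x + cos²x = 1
Claim: sin²x + cos²x = 1.
Reasoning: The point (cos x, sin x) lies on the unit circle X² + Y² = 1, so cos²x + sin²x = 1 for every real x.
So the two sides agree for every real x for which both sides are defined.

Conclusion: Yes, this is an identity.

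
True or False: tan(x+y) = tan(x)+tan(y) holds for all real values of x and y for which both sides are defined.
Claim: tan(x+y) = tan(x)+tan(y).
Test a specific point where both sides are defined: x = -π/3, y = -π/4.
LHS = tan(x+y) ≈ 3.7321
RHS = tan(x)+tan(y) ≈ -2.7321
Since 3.7321 ≠ -2.7321, the equation fails at this point, so it cannot hold for all real values of x and y for which both sides are defined.
The correct formula is tan(x+y) = (tan(x) + tan(y))/(1 - tan(x)tan(y)).

Conclusion: False.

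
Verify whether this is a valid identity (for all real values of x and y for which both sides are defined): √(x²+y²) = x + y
Claim: √(x²+y²) = x + y.
Test a specific point where both sides are defined: x = -2, y = 4.
LHS = √(x²+y²) ≈ 4.4721
RHS = x + y ≈ 2.0000
Since 4.4721 ≠ 2.0000, the equation fails at this point, so it cannot hold for all real values of x and y for which both sides are defined.
(x+y)² = x² + 2xy + y², not x² + y², so the square root does not split this way.

Conclusion: No, this is NOT an identity.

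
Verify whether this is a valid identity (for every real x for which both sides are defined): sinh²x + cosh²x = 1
Claim: sinh²x + cosh²x = 1.
Test a specific point where both sides are defined: x = -2.
LHS = sinh²x + cosh²x ≈ 27.3082
RHS = 1 ≈ 1.0000
Since 27.3082 ≠ 1.0000, the equation fails at this point, so it cannot hold for every real x for which both sides are defined.
The correct hyperbolic identity is cosh²x - sinh²x = 1 (a difference); the sum sinh²x + cosh²x equals cosh(2x).

Conclusion: No, this is NOT an identity.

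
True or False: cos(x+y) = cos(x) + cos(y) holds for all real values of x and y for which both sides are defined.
False.

Claim: cos(x+y) = cos(x) + cos(y).
Test a specific point where both sides are defined: x = 2π/3, y = π/3.
LHS = cos(x+y) ≈ -1.0000
RHS = cos(x) + cos(y) ≈ 0.0000
Since -1.0000 ≠ 0.0000, the equation fails at this point, so it cannot hold for all real values of x and y for which both sides are defined.
The correct expansion is cos(x+y) = cos(x)cos(y) - sin(x)sin(y); cosine is not additive.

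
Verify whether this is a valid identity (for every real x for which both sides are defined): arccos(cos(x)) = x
No, this is NOT an identity.

Claim: arccos(cos(x)) = x.
Test a specific point where both sides are defined: x = -π/6.
LHS = arccos(cos(x)) ≈ 0.5236
RHS = x ≈ -0.5236
Since 0.5236 ≠ -0.5236, the equation fails at this point, so it cannot hold for every real x for which both sides are defined.
arccos only returns values in [0, π], so arccos(cos(x)) = x holds only for x in that interval, not for all real x.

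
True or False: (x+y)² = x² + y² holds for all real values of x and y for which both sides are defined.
Claim: (x+y)² = x² + y².
Test a specific point where both sides are defined: x = 3/2, y = -3.
LHS = (x+y)² ≈ 2.2500
RHS = x² + y² ≈ 11.2500
Since 2.2500 ≠ 11.2500, the equation fails at this point, so it cannot hold for all real values of x and y for which both sides are defined.
The correct expansion is (x+y)² = x² + 2xy + y²; the cross term 2xy is missing.

Conclusion: False.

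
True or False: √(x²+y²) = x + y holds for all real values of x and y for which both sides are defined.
False.

Claim: √(x²+y²) = x + y.
Test a specific point where both sides are defined: x = 5, y = -2.
LHS = √(x²+y²) ≈ 5.3852
RHS = x + y ≈ 3.0000
Since 5.3852 ≠ 3.0000, the equation fails at this point, so it cannot hold for all real values of x and y for which both sides are defined.
(x+y)² = x² + 2xy + y², not x² + y², so the square root does not split this way.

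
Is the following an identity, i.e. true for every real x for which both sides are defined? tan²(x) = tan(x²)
Claim: tan²(x) = tan(x²).
Test a specific point where both sides are defined: x = π/4.
LHS = tan²(x) ≈ 1.0000
RHS = tan(x²) ≈ 0.7092
Since 1.0000 ≠ 0.7092, the equation fails at this point, so it cannot hold for every real x for which both sides are defined.
tan²(x) means (tan x)², squaring the output; tan(x²) squares the input. These are different functions.

Conclusion: No, this is NOT an identity.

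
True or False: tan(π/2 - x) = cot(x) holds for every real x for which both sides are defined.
Claim: tan(π/2 - x) = cot(x).
Reasoning: tan(π/2 - x) = sin(π/2 - x)/cos(π/2 - x) = cos(x)/sin(x) = cot(x), using the cofunction identities sin(π/2 - x) = cos(x) and cos(π/2 - x) = sin(x).
So the two sides agree for every real x for which both sides are defined.

Conclusion: True.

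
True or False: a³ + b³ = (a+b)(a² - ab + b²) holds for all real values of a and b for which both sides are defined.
True.

Claim: a³ + b³ = (a+b)(a² - ab + b²).
Reasoning: Expand the right side: (a+b)(a² - ab + b²) = a³ - a²b + ab² + a²b - ab² + b³ = a³ + b³ (the middle terms cancel in pairs).
So the two sides agree for all real values of a and b for which both sides are defined.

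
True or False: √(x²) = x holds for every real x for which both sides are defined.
False.

Claim: √(x²) = x.
Test a specific point where both sides are defined: x = -2.
LHS = √(x²) ≈ 2.0000
RHS = x ≈ -2.0000
Since 2.0000 ≠ -2.0000, the equation fails at this point, so it cannot hold for every real x for which both sides are defined.
√(x²) = |x|, which differs from x whenever x < 0 (both sides are defined for every real x).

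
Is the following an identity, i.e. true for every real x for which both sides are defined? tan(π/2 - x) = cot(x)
Claim: tan(π/2 - x) = cot(x).
Reasoning: tan(π/2 - x) = sin(π/2 - x)/cos(π/2 - x) = cos(x)/sin(x) = cot(x), using the cofunction identities sin(π/2 - x) = cos(x) and cos(π/2 - x) = sin(x).
So the two sides agree for every real x for which both sides are defined.

Conclusion: Yes, this is an identity.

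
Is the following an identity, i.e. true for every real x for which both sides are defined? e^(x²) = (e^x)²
Claim: e^(x²) = (e^x)².
Test a specific point where both sides are defined: x = 1/2.
LHS = e^(x²) ≈ 1.2840
RHS = (e^x)² ≈ 2.7183
Since 1.2840 ≠ 2.7183, the equation fails at this point, so it cannot hold for every real x for which both sides are defined.
(e^x)² = e^(2x), and 2x ≠ x² in general.

Conclusion: No, this is NOT an identity.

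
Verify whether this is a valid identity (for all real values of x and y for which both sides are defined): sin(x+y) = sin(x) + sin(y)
No, this is NOT an identity.

Claim: sin(x+y) = sin(x) + sin(y).
Test a specific point where both sides are defined: x = -π/4, y = π/6.
LHS = sin(x+y) ≈ -0.2588
RHS = sin(x) + sin(y) ≈ -0.2071
Since -0.2588 ≠ -0.2071, the equation fails at this point, so it cannot hold for all real values of x and y for which both sides are defined.
The correct expansion is sin(x+y) = sin(x)cos(y) + cos(x)sin(y); sine is not additive.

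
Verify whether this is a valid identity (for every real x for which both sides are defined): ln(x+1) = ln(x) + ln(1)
Claim: ln(x+1) = ln(x) + ln(1).
Test a specific point where both sides are defined: x = 3.
LHS = ln(x+1) ≈ 1.3863
RHS = ln(x) + ln(1) ≈ 1.0986
Since 1.3863 ≠ 1.0986, the equation fails at this point, so it cannot hold for every real x for which both sides are defined.
ln(1) = 0, so the right side is just ln(x), which differs from ln(x+1).

Conclusion: No, this is NOT an identity.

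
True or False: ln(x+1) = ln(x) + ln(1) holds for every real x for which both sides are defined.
Claim: ln(x+1) = ln(x) + ln(1).
Test a specific point where both sides are defined: x = 5.
LHS = ln(x+1) ≈ 1.7918
RHS = ln(x) + ln(1) ≈ 1.6094
Since 1.7918 ≠ 1.6094, the equation fails at this point, so it cannot hold for every real x for which both sides are defined.
ln(1) = 0, so the right side is just ln(x), which differs from ln(x+1).

Conclusion: False.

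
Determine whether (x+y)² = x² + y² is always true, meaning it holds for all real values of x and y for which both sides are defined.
Claim: (x+y)² = x² + y².
Test a specific point where both sides are defined: x = -1, y = 1/2.
LHS = (x+y)² ≈ 0.2500
RHS = x² + y² ≈ 1.2500
Since 0.2500 ≠ 1.2500, the equation fails at this point, so it cannot hold for all real values of x and y for which both sides are defined.
The correct expansion is (x+y)² = x² + 2xy + y²; the cross term 2xy is missing.

Conclusion: No, this is NOT an identity.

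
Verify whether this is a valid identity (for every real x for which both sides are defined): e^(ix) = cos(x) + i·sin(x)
Claim: e^(ix) = cos(x) + i·sin(x).
Reasoning: Euler's formula. Expand e^(ix) = Σ (ix)^k / k!. Since i² = -1, the even-k terms are Σ (-1)^m x^(2m)/(2m)! = cos(x) and the odd-k terms are i · Σ (-1)^m x^(2m+1)/(2m+1)! = i·sin(x).
So the two sides agree for every real x for which both sides are defined.

Conclusion: Yes, this is an identity.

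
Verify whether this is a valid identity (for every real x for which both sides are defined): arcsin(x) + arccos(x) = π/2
Claim: arcsin(x) + arccos(x) = π/2.
Reasoning: Both sides are defined for -1 ≤ x ≤ 1. Let θ = arcsin(x), so sin θ = x and θ ∈ [-π/2, π/2]. Then cos(π/2 - θ) = sin θ = x and π/2 - θ ∈ [0, π], which is exactly the range of arccos, so arccos(x) = π/2 - θ. Adding: arcsin(x) + arccos(x) = θ + (π/2 - θ) = π/2.
So the two sides agree for every real x for which both sides are defined.

Conclusion: Yes, this is an identity.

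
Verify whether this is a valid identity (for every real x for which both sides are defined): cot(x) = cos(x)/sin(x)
Yes, this is an identity.

Claim: cot(x) = cos(x)/sin(x).
Reasoning: cot(x) is defined as 1/tan(x) = 1/(sin(x)/cos(x)) = cos(x)/sin(x), wherever sin(x) ≠ 0.
So the two sides agree for every real x for which both sides are defined.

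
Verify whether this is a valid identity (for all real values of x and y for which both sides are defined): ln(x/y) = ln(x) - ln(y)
Claim: ln(x/y) = ln(x) - ln(y).
Reasoning: Both sides are simultaneously defined only when x, y > 0. Write x = e^p, y = e^q. Then x/y = e^(p-q), so ln(x/y) = p - q = ln(x) - ln(y).
So the two sides agree for all real values of x and y for which both sides are defined.

Conclusion: Yes, this is an identity.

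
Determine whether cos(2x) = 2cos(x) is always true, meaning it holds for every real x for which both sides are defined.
Claim: cos(2x) = 2cos(x).
Test a specific point where both sides are defined: x = -π/2.
LHS = cos(2x) ≈ -1.0000
RHS = 2cos(x) ≈ 0.0000
Since -1.0000 ≠ 0.0000, the equation fails at this point, so it cannot hold for every real x for which both sides are defined.
The correct double-angle formula is cos(2x) = cos²x - sin²x.

Conclusion: No, this is NOT an identity.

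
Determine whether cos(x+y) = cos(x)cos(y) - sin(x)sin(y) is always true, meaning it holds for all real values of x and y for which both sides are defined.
Yes, this is an identity.

Claim: cos(x+y) = cos(x)cos(y) - sin(x)sin(y).
Reasoning: By Euler's formula e^(i(x+y)) = e^(ix)·e^(iy) = (cos x + i·sin x)(cos y + i·sin y). The real part of the left side is cos(x+y); the real part of the product is cos(x)cos(y) - sin(x)sin(y) (since i·i = -1).
So the two sides agree for all real values of x and y for which both sides are defined.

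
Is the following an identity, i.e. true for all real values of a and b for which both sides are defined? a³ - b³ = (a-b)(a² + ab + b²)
Yes, this is an identity.

Claim: a³ - b³ = (a-b)(a² + ab + b²).
Reasoning: Expand the right side: (a-b)(a² + ab + b²) = a³ + a²b + ab² - a²b - ab² - b³ = a³ - b³ (the middle terms cancel in pairs).
So the two sides agree for all real values of a and b for which both sides are defined.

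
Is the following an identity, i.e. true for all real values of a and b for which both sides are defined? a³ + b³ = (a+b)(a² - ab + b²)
Yes, this is an identity.

Claim: a³ + b³ = (a+b)(a² - ab + b²).
Reasoning: Expand the right side: (a+b)(a² - ab + b²) = a³ - a²b + ab² + a²b - ab² + b³ = a³ + b³ (the middle terms cancel in pairs).
So the two sides agree for all real values of a and b for which both sides are defined.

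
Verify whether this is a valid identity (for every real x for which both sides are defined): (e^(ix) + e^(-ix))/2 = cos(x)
Claim: (e^(ix) + e^(-ix))/2 = cos(x).
Reasoning: By Euler's formula e^(ix) = cos(x) + i·sin(x) and e^(-ix) = cos(x) - i·sin(x). Adding cancels the sine terms: e^(ix) + e^(-ix) = 2cos(x); divide by 2.
So the two sides agree for every real x for which both sides are defined.

Conclusion: Yes, this is an identity.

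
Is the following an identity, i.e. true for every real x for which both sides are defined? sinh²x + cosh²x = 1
Claim: sinh²x + cosh²x = 1.
Test a specific point where both sides are defined: x = 3/2.
LHS = sinh²x + cosh²x ≈ 10.0677
RHS = 1 ≈ 1.0000
Since 10.0677 ≠ 1.0000, the equation fails at this point, so it cannot hold for every real x for which both sides are defined.
The correct hyperbolic identity is cosh²x - sinh²x = 1 (a difference); the sum sinh²x + cosh²x equals cosh(2x).

Conclusion: No, this is NOT an identity.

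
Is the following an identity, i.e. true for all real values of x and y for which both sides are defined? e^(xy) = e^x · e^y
No, this is NOT an identity.

Claim: e^(xy) = e^x · e^y.
Test a specific point where both sides are defined: x = 3/2, y = -2.
LHS = e^(xy) ≈ 0.0498
RHS = e^x · e^y ≈ 0.6065
Since 0.0498 ≠ 0.6065, the equation fails at this point, so it cannot hold for all real values of x and y for which both sides are defined.
e^x · e^y = e^(x+y), not e^(xy).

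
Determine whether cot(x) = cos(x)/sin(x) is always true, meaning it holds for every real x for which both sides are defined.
Claim: cot(x) = cos(x)/sin(x).
Reasoning: cot(x) is defined as 1/tan(x) = 1/(sin(x)/cos(x)) = cos(x)/sin(x), wherever sin(x) ≠ 0.
So the two sides agree for every real x for which both sides are defined.

Conclusion: Yes, this is an identity.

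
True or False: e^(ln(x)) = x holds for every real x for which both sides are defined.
True.

Claim: e^(ln(x)) = x.
Reasoning: For x > 0, ln(x) is by definition the exponent p such that e^p = x. Raising e to that exponent therefore returns x: e^(ln x) = x.
So the two sides agree for every real x for which both sides are defined.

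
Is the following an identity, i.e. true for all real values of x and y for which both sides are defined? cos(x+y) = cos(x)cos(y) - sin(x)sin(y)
Yes, this is an identity.

Claim: cos(x+y) = cos(x)cos(y) - sin(x)sin(y).
Reasoning: By Euler's formula e^(i(x+y)) = e^(ix)·e^(iy) = (cos x + i·sin x)(cos y + i·sin y). The real part of the left side is cos(x+y); the real part of the product is cos(x)cos(y) - sin(x)sin(y) (since i·i = -1).
So the two sides agree for all real values of x and y for which both sides are defined.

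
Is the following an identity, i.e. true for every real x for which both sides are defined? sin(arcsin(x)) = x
Claim: sin(arcsin(x)) = x.
Reasoning: For -1 ≤ x ≤ 1 (where arcsin is defined), arcsin(x) is by definition an angle whose sine equals x. Taking the sine of that angle returns x. (Note the other order, arcsin(sin x) = x, is NOT an identity.)
So the two sides agree for every real x for which both sides are defined.

Conclusion: Yes, this is an identity.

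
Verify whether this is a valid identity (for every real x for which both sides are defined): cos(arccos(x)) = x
Claim: cos(arccos(x)) = x.
Reasoning: For -1 ≤ x ≤ 1 (where arccos is defined), arccos(x) is by definition an angle whose cosine equals x. Taking the cosine of that angle returns x. (Note the other order, arccos(cos x) = x, is NOT an identity.)
So the two sides agree for every real x for which both sides are defined.

Conclusion: Yes, this is an identity.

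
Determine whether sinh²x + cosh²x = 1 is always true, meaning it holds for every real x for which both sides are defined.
No, this is NOT an identity.

Claim: sinh²x + cosh²x = 1.
Test a specific point where both sides are defined: x = 1/2.
LHS = sinh²x + cosh²x ≈ 1.5431
RHS = 1 ≈ 1.0000
Since 1.5431 ≠ 1.0000, the equation fails at this point, so it cannot hold for every real x for which both sides are defined.
The correct hyperbolic identity is cosh²x - sinh²x = 1 (a difference); the sum sinh²x + cosh²x equals cosh(2x).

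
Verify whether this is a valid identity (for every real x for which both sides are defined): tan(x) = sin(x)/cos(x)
Claim: tan(x) = sin(x)/cos(x).
Reasoning: For an angle x whose terminal point on the unit circle is (cos x, sin x), tan(x) is defined as the ratio (second coordinate)/(first coordinate) = sin(x)/cos(x), wherever cos(x) ≠ 0.
So the two sides agree for every real x for which both sides are defined.

Conclusion: Yes, this is an identity.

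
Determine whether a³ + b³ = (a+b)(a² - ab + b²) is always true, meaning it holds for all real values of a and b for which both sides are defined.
Yes, this is an identity.

Claim: a³ + b³ = (a+b)(a² - ab + b²).
Reasoning: Expand the right side: (a+b)(a² - ab + b²) = a³ - a²b + ab² + a²b - ab² + b³ = a³ + b³ (the middle terms cancel in pairs).
So the two sides agree for all real values of a and b for which both sides are defined.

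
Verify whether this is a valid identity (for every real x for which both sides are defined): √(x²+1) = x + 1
No, this is NOT an identity.

Claim: √(x²+1) = x + 1.
Test a specific point where both sides are defined: x = -1.
LHS = √(x²+1) ≈ 1.4142
RHS = x + 1 ≈ 0.0000
Since 1.4142 ≠ 0.0000, the equation fails at this point, so it cannot hold for every real x for which both sides are defined.
(x+1)² = x² + 2x + 1 ≠ x² + 1 unless x = 0.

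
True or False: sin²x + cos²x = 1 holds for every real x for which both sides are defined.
Claim: sin²x + cos²x = 1.
Reasoning: The point (cos x, sin x) lies on the unit circle X² + Y² = 1, so cos²x + sin²x = 1 for every real x.
So the two sides agree for every real x for which both sides are defined.

Conclusion: True.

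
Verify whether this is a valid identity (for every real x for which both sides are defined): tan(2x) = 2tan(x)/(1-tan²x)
Yes, this is an identity.

Claim: tan(2x) = 2tan(x)/(1-tan²x).
Reasoning: tan(2x) = sin(2x)/cos(2x) = 2sin(x)cos(x) / (cos²x - sin²x). Divide numerator and denominator by cos²x: 2tan(x) / (1 - tan²x).
So the two sides agree for every real x for which both sides are defined.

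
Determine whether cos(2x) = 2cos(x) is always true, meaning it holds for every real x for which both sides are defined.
Claim: cos(2x) = 2cos(x).
Test a specific point where both sides are defined: x = 3π/4.
LHS = cos(2x) ≈ 0.0000
RHS = 2cos(x) ≈ -1.4142
Since 0.0000 ≠ -1.4142, the equation fails at this point, so it cannot hold for every real x for which both sides are defined.
The correct double-angle formula is cos(2x) = cos²x - sin²x.

Conclusion: No, this is NOT an identity.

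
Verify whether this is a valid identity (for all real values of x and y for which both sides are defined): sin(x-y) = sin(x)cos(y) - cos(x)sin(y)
Yes, this is an identity.

Claim: sin(x-y) = sin(x)cos(y) - cos(x)sin(y).
Reasoning: Replace y by -y in sin(x+y) = sin(x)cos(y) + cos(x)sin(y) and use cos(-y) = cos(y), sin(-y) = -sin(y): sin(x-y) = sin(x)cos(y) - cos(x)sin(y).
So the two sides agree for all real values of x and y for which both sides are defined.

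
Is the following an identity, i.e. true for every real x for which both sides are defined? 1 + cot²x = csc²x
Yes, this is an identity.

Claim: 1 + cot²x = csc²x.
Reasoning: Start from sin²x + cos²x = 1 and divide every term by sin²x (allowed wherever cot x and csc x are defined): 1 + cot²x = 1/sin²x = csc²x.
So the two sides agree for every real x for which both sides are defined.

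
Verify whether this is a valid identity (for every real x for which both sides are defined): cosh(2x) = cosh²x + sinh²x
Claim: cosh(2x) = cosh²x + sinh²x.
Reasoning: cosh²x = (e^(2x) + 2 + e^(-2x))/4 and sinh²x = (e^(2x) - 2 + e^(-2x))/4. Adding gives (2e^(2x) + 2e^(-2x))/4 = (e^(2x) + e^(-2x))/2 = cosh(2x).
So the two sides agree for every real x for which both sides are defined.

Conclusion: Yes, this is an identity.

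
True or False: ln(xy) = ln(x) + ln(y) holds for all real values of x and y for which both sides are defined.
True.

Claim: ln(xy) = ln(x) + ln(y).
Reasoning: Both sides are simultaneously defined only when x, y > 0. Write x = e^p, y = e^q (p = ln x, q = ln y). Then xy = e^p · e^q = e^(p+q), so ln(xy) = p + q = ln(x) + ln(y).
So the two sides agree for all real values of x and y for which both sides are defined.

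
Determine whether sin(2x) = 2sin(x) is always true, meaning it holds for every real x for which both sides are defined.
Claim: sin(2x) = 2sin(x).
Test a specific point where both sides are defined: x = -π/6.
LHS = sin(2x) ≈ -0.8660
RHS = 2sin(x) ≈ -1.0000
Since -0.8660 ≠ -1.0000, the equation fails at this point, so it cannot hold for every real x for which both sides are defined.
The correct double-angle formula is sin(2x) = 2sin(x)cos(x).

Conclusion: No, this is NOT an identity.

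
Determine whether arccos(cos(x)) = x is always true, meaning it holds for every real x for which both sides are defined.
Claim: arccos(cos(x)) = x.
Test a specific point where both sides are defined: x = -π/3.
LHS = arccos(cos(x)) ≈ 1.0472
RHS = x ≈ -1.0472
Since 1.0472 ≠ -1.0472, the equation fails at this point, so it cannot hold for every real x for which both sides are defined.
arccos only returns values in [0, π], so arccos(cos(x)) = x holds only for x in that interval, not for all real x.

Conclusion: No, this is NOT an identity.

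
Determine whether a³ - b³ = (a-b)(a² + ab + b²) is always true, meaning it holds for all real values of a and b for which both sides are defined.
Claim: a³ - b³ = (a-b)(a² + ab + b²).
Reasoning: Expand the right side: (a-b)(a² + ab + b²) = a³ + a²b + ab² - a²b - ab² - b³ = a³ - b³ (the middle terms cancel in pairs).
So the two sides agree for all real values of a and b for which both sides are defined.

Conclusion: Yes, this is an identity.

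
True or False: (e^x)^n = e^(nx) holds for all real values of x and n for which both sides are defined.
True.

Claim: (e^x)^n = e^(nx).
Reasoning: e^x is a positive real number, and for a positive base B and real exponent n, B^n = e^(n·ln B). With B = e^x, ln B = x, so (e^x)^n = e^(n·x).
So the two sides agree for all real values of x and n for which both sides are defined.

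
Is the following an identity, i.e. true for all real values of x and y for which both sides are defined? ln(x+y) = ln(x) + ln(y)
Claim: ln(x+y) = ln(x) + ln(y).
Test a specific point where both sides are defined: x = 5, y = 1.
LHS = ln(x+y) ≈ 1.7918
RHS = ln(x) + ln(y) ≈ 1.6094
Since 1.7918 ≠ 1.6094, the equation fails at this point, so it cannot hold for all real values of x and y for which both sides are defined.
ln(x) + ln(y) = ln(xy), not ln(x+y).

Conclusion: No, this is NOT an identity.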